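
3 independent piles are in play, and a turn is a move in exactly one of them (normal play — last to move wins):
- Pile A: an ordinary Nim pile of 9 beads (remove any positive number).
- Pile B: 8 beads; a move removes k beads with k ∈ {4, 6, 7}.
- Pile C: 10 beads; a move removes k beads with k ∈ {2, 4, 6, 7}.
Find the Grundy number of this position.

11

Pile A is a plain Nim pile of size 9, so its Grundy value is 9.
For pile B, compute g(0), g(1), … with moves {4, 6, 7}:
k:     0  1  2  3  4  5  6  7  8
g(k):  0  0  0  0  1  1  1  1  2
So g(8) = 2.
For pile C, compute g(0), g(1), … with moves {2, 4, 6, 7}:
k:     0  1  2  3  4  5  6  7  8  9 10
g(k):  0  0  1  1  2  2  3  3  4  0  0
So g(10) = 0.
By the Sprague-Grundy theorem, the Grundy value of a sum of independent games is the XOR of the component values.
Combined value = 9 XOR 2 XOR 0 = 11.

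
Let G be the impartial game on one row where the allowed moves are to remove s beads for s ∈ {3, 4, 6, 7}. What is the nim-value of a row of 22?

0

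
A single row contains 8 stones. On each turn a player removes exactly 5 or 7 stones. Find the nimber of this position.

1

Compute g(0), g(1), … for moves {5, 7}:
g(0) = mex{} = 0
g(1) = mex{} = 0
g(2) = mex{} = 0
g(3) = mex{} = 0
g(4) = mex{} = 0
g(5) = mex{0} = 1
g(6) = mex{0} = 1
g(7) = mex{0} = 1
g(8) = mex{0} = 1
So g(8) = 1.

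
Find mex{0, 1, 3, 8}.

The values 0, 1 are all present; 2 is the first non-negative integer missing from the set.

2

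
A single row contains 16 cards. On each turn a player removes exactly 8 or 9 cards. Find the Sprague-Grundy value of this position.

2

Compute g(0), g(1), … for moves {8, 9}:
k:     0  1  2  3  4  5  6  7  8  9 10 11 12 13 14 15 16
g(k):  0  0  0  0  0  0  0  0  1  1  1  1  1  1  1  1  2
So g(16) = 2.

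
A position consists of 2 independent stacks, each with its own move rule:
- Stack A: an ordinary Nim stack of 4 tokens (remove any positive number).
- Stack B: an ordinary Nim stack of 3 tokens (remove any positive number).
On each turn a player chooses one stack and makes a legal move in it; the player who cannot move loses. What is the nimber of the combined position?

7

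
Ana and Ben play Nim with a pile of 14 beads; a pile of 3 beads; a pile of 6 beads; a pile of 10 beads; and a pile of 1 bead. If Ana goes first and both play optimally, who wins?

Ben wins

Nim-sum: 14 XOR 3 XOR 6 XOR 10 XOR 1 = 0.
The nim-sum is 0, so this is a P-position: the player to move is in a losing position under optimal play; Ana is about to move from it and so loses — Ben wins.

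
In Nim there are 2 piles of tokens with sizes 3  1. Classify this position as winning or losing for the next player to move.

Winning position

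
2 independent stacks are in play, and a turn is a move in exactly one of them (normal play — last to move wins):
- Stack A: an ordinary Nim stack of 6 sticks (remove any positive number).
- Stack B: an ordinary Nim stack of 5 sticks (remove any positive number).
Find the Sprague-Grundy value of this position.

Stack A is a plain Nim stack of size 6, so its Grundy value is 6.
Stack B is a plain Nim stack of size 5, so its Grundy value is 5.
By the Sprague-Grundy theorem, the Grundy value of a sum of independent games is the XOR of the component values.
Combined value = 6 ⊕ 5 = 3.

3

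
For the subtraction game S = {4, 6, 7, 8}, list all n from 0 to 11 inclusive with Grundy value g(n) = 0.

0, 1, 2, 3

Grundy values for subtraction set {4, 6, 7, 8}:
k:     0  1  2  3  4  5  6  7  8  9 10 11
g(k):  0  0  0  0  1  1  1  1  2  2  2  2
The P-positions (g = 0) in 0..11 are 0, 1, 2, 3.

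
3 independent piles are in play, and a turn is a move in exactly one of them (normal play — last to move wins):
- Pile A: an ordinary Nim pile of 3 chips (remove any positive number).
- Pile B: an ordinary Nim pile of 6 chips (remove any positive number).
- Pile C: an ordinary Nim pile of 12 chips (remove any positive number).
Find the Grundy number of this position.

9

Pile A is a plain Nim pile of size 3, so its Grundy value is 3.
Pile B is a plain Nim pile of size 6, so its Grundy value is 6.
Pile C is a plain Nim pile of size 12, so its Grundy value is 12.
By the Sprague-Grundy theorem, the Grundy value of a sum of independent games is the XOR of the component values.
Combined value = 3 ⊕ 6 ⊕ 12 = 9.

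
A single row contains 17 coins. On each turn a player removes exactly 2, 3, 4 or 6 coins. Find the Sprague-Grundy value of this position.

0

Build the Grundy sequence with g(k) = mex{g(k−s) : s ∈ {2, 3, 4, 6}, s ≤ k}:
k:     0  1  2  3  4  5  6  7  8  9 10 11 12 13 14 15 16 17
g(k):  0  0  1  1  2  2  3  3  0  0  1  1  2  2  3  3  0  0
So g(17) = 0.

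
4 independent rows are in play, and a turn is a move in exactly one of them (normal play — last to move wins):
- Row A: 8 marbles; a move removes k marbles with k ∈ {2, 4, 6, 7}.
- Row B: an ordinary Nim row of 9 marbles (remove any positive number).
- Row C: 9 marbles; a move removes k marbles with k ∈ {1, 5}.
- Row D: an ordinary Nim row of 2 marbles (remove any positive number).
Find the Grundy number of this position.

14

Build the Grundy sequence for row A with g(k) = mex{g(k−s) : s ∈ {2, 4, 6, 7}, s ≤ k}:
g(0) = mex{} = 0
g(1) = mex{} = 0
g(2) = mex{0} = 1
g(3) = mex{0} = 1
g(4) = mex{0,1} = 2
g(5) = mex{0,1} = 2
g(6) = mex{0,1,2} = 3
g(7) = mex{0,1,2} = 3
g(8) = mex{0,1,2,3} = 4
So g(8) = 4.
Row B is a plain Nim row of size 9, so its Grundy value is 9.
Grundy values for row C (subtraction set {1, 5}):
g(0) = mex{} = 0
g(1) = mex{0} = 1
g(2) = mex{1} = 0
g(3) = mex{0} = 1
g(4) = mex{1} = 0
g(5) = mex{0} = 1
g(6) = mex{1} = 0
g(7) = mex{0} = 1
g(8) = mex{1} = 0
g(9) = mex{0} = 1
So g(9) = 1.
Row D is a plain Nim row of size 2, so its Grundy value is 2.
By the Sprague-Grundy theorem, the Grundy value of a sum of independent games is the XOR of the component values.
Combined value = 4 XOR 9 XOR 1 XOR 2 = 14.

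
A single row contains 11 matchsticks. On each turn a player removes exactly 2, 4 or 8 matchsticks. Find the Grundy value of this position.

Compute g(0), g(1), … for moves {2, 4, 8}:
g(0) = mex{} = 0
g(1) = mex{} = 0
g(2) = mex{0} = 1
g(3) = mex{0} = 1
g(4) = mex{0,1} = 2
g(5) = mex{0,1} = 2
g(6) = mex{1,2} = 0
g(7) = mex{1,2} = 0
g(8) = mex{0,2} = 1
g(9) = mex{0,2} = 1
g(10) = mex{0,1} = 2
g(11) = mex{0,1} = 2
So g(11) = 2.

2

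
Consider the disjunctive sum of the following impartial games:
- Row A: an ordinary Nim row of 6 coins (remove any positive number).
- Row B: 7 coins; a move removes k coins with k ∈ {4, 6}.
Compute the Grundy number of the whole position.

7

Row A is a plain Nim row of size 6, so its Grundy value is 6.
Build the Grundy sequence for row B with g(k) = mex{g(k−s) : s ∈ {4, 6}, s ≤ k}:
k:     0  1  2  3  4  5  6  7
g(k):  0  0  0  0  1  1  1  1
So g(7) = 1.
The value of a disjunctive sum is the nim-sum of the parts.
Combined value = 6 ⊕ 1 = 7.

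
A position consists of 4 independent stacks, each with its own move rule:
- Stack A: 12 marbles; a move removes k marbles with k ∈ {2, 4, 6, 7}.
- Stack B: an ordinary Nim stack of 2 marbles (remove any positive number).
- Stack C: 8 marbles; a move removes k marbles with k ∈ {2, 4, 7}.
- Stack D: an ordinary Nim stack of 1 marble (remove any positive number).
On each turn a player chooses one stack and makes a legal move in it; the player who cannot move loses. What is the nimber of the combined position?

3

Build the Grundy sequence for stack A with g(k) = mex{g(k−s) : s ∈ {2, 4, 6, 7}, s ≤ k}:
k:     0  1  2  3  4  5  6  7  8  9 10 11 12
g(k):  0  0  1  1  2  2  3  3  4  0  0  1  1
So g(12) = 1.
Stack B is a plain Nim stack of size 2, so its Grundy value is 2.
Grundy values for stack C (subtraction set {2, 4, 7}):
k:     0  1  2  3  4  5  6  7  8
g(k):  0  0  1  1  2  2  0  3  1
So g(8) = 1.
Stack D is a plain Nim stack of size 1, so its Grundy value is 1.
By the Sprague-Grundy theorem, the Grundy value of a sum of independent games is the XOR of the component values.
Combined value = 1 XOR 2 XOR 1 XOR 1 = 3.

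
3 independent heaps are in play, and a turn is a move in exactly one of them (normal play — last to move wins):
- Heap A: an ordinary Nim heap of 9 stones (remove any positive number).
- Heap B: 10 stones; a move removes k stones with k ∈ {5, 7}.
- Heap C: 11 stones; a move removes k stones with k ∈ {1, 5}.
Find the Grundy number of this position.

Heap A is a plain Nim heap of size 9, so its Grundy value is 9.
Grundy values for heap B (subtraction set {5, 7}):
k:     0  1  2  3  4  5  6  7  8  9 10
g(k):  0  0  0  0  0  1  1  1  1  1  2
So g(10) = 2.
Grundy values for heap C (subtraction set {1, 5}):
k:     0  1  2  3  4  5  6  7  8  9 10 11
g(k):  0  1  0  1  0  1  0  1  0  1  0  1
So g(11) = 1.
By the Sprague-Grundy theorem, the Grundy value of a sum of independent games is the XOR of the component values.
Combined value = 9 XOR 2 XOR 1 = 10.

10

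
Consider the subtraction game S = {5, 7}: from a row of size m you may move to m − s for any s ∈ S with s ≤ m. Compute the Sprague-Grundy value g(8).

Grundy values for subtraction set {5, 7}:
k:     0  1  2  3  4  5  6  7  8
g(k):  0  0  0  0  0  1  1  1  1
So g(8) = 1.

1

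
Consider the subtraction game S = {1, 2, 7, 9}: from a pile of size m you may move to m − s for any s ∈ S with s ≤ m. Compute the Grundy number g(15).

1

Grundy values for subtraction set {1, 2, 7, 9}:
k:     0  1  2  3  4  5  6  7  8  9 10 11 12 13 14 15
g(k):  0  1  2  0  1  2  0  1  2  3  4  0  1  2  0  1
So g(15) = 1.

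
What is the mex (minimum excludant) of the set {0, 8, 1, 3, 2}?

The values 0, 1, 2, 3 are all present; 4 is the first non-negative integer missing from the set.

4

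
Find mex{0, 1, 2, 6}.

The values 0, 1, 2 are all present; 3 is the first non-negative integer missing from the set.

3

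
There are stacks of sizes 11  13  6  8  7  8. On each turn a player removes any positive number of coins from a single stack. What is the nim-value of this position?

Compute the nim-sum pairwise:
11 ⊕ 13 = 6
6 ⊕ 6 = 0
0 ⊕ 8 = 8
8 ⊕ 7 = 15
15 ⊕ 8 = 7

7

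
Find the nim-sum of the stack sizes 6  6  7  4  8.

Bitwise XOR of the heap sizes:
  0110  (6)
  0110  (6)
  0111  (7)
  0100  (4)
  1000  (8)
  ----
  1011  (11)

11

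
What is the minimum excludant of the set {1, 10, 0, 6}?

The values 0, 1 are all present; 2 is the first non-negative integer missing from the set.

2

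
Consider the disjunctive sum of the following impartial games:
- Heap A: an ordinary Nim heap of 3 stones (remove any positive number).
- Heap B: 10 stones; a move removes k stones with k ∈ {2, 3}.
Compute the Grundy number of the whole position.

3

Heap A is a plain Nim heap of size 3, so its Grundy value is 3.
For heap B, compute g(0), g(1), … with moves {2, 3}:
g(0) = mex{} = 0
g(1) = mex{} = 0
g(2) = mex{0} = 1
g(3) = mex{0} = 1
g(4) = mex{0,1} = 2
g(5) = mex{1} = 0
g(6) = mex{1,2} = 0
g(7) = mex{0,2} = 1
g(8) = mex{0} = 1
g(9) = mex{0,1} = 2
g(10) = mex{1} = 0
So g(10) = 0.
The value of a disjunctive sum is the nim-sum of the parts.
Combined value = 3 XOR 0 = 3.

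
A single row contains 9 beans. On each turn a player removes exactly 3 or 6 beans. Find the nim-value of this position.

0

Grundy values for subtraction set {3, 6}:
g(0) = mex{} = 0
g(1) = mex{} = 0
g(2) = mex{} = 0
g(3) = mex{0} = 1
g(4) = mex{0} = 1
g(5) = mex{0} = 1
g(6) = mex{0,1} = 2
g(7) = mex{0,1} = 2
g(8) = mex{0,1} = 2
g(9) = mex{1,2} = 0
So g(9) = 0.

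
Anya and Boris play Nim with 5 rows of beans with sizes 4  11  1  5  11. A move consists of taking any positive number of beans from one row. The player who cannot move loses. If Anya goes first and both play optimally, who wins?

Boris wins

Compute the nim-sum pairwise:
4 XOR 11 = 15
15 XOR 1 = 14
14 XOR 5 = 11
11 XOR 11 = 0
The nim-sum is 0, so this is a P-position: the player to move is in a losing position under optimal play; Anya is about to move from it and so loses — Boris wins.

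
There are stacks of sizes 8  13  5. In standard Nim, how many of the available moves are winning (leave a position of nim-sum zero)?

0

Compute the nim-sum pairwise:
8 ^ 13 = 5
5 ^ 5 = 0
The nim-sum is already 0, so every move leaves a nonzero nim-sum — there are no winning moves.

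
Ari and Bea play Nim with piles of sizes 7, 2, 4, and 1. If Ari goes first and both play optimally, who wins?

Bea wins

Write each in binary and XOR column by column:
  111  (7)
  010  (2)
  100  (4)
  001  (1)
  ---
  000  (0)
The nim-sum is 0, so this is a P-position: the player to move is in a losing position under optimal play; Ari is about to move from it and so loses — Bea wins.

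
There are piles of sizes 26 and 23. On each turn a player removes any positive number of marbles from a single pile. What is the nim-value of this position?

Bitwise XOR of the heap sizes:
  11010  (26)
  10111  (23)
  -----
  01101  (13)

13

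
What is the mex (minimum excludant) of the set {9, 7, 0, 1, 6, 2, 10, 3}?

The values 0, 1, 2, 3 are all present; 4 is the first non-negative integer missing from the set.

4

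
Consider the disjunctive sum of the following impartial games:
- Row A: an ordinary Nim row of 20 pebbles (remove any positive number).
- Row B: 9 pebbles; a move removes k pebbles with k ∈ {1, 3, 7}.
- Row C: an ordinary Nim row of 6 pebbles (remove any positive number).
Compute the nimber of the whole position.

Row A is a plain Nim row of size 20, so its Grundy value is 20.
Build the Grundy sequence for row B with g(k) = mex{g(k−s) : s ∈ {1, 3, 7}, s ≤ k}:
k:     0  1  2  3  4  5  6  7  8  9
g(k):  0  1  0  1  0  1  0  1  0  1
So g(9) = 1.
Row C is a plain Nim row of size 6, so its Grundy value is 6.
The value of a disjunctive sum is the nim-sum of the parts.
Combined value = 20 XOR 1 XOR 6 = 19.

19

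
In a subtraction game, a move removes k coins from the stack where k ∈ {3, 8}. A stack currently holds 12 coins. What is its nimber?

0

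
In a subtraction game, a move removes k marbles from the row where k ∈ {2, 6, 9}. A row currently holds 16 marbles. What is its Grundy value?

0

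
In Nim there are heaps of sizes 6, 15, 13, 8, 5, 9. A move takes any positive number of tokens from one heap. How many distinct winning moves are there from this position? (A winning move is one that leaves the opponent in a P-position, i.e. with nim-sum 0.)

Compute the nim-sum pairwise:
6 ⊕ 15 = 9
9 ⊕ 13 = 4
4 ⊕ 8 = 12
12 ⊕ 5 = 9
9 ⊕ 9 = 0
The nim-sum is already 0, so every move leaves a nonzero nim-sum — there are no winning moves.

0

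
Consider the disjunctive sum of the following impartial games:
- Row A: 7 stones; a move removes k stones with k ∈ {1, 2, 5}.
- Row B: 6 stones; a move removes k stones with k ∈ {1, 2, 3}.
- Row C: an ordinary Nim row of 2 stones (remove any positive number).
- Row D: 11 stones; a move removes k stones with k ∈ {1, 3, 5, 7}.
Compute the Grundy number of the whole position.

0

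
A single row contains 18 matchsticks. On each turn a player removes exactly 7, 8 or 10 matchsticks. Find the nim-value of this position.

0

Build the Grundy sequence with g(k) = mex{g(k−s) : s ∈ {7, 8, 10}, s ≤ k}:
k:     0  1  2  3  4  5  6  7  8  9 10 11 12 13 14 15 16 17 18
g(k):  0  0  0  0  0  0  0  1  1  1  1  1  1  1  2  2  2  0  0
So g(18) = 0.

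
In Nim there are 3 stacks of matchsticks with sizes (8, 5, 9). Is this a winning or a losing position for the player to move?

Compute the nim-sum pairwise:
8 XOR 5 = 13
13 XOR 9 = 4
The nim-sum is 4 ≠ 0, so this is an N-position: the player to move can win.

Winning position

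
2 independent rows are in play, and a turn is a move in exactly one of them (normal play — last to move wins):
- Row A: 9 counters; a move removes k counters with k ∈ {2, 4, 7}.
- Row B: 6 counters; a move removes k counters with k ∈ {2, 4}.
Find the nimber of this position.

0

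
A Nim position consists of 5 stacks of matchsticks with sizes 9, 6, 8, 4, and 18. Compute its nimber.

Write each in binary and XOR column by column:
  01001  (9)
  00110  (6)
  01000  (8)
  00100  (4)
  10010  (18)
  -----
  10001  (17)

17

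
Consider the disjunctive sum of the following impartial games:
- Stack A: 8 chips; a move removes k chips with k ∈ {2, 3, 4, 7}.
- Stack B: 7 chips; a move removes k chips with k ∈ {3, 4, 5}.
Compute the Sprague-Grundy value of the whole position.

Build the Grundy sequence for stack A with g(k) = mex{g(k−s) : s ∈ {2, 3, 4, 7}, s ≤ k}:
k:     0  1  2  3  4  5  6  7  8
g(k):  0  0  1  1  2  2  0  3  1
So g(8) = 1.
Grundy values for stack B (subtraction set {3, 4, 5}):
k:     0  1  2  3  4  5  6  7
g(k):  0  0  0  1  1  1  2  2
So g(7) = 2.
The value of a disjunctive sum is the nim-sum of the parts.
Combined value = 1 XOR 2 = 3.

3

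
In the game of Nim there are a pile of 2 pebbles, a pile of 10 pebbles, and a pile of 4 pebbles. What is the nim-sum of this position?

Compute the nim-sum pairwise:
2 ⊕ 10 = 8
8 ⊕ 4 = 12

12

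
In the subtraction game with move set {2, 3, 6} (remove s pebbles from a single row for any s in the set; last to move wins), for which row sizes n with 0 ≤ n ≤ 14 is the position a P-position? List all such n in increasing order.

0, 1, 5, 9, 10, 14

Grundy values for subtraction set {2, 3, 6}:
g(0) = mex{} = 0
g(1) = mex{} = 0
g(2) = mex{0} = 1
g(3) = mex{0} = 1
g(4) = mex{0,1} = 2
g(5) = mex{1} = 0
g(6) = mex{0,1,2} = 3
g(7) = mex{0,2} = 1
g(8) = mex{0,1,3} = 2
g(9) = mex{1,3} = 0
g(10) = mex{1,2} = 0
g(11) = mex{0,2} = 1
g(12) = mex{0,3} = 1
g(13) = mex{0,1} = 2
g(14) = mex{1,2} = 0
The P-positions (g = 0) in 0..14 are 0, 1, 5, 9, 10, 14.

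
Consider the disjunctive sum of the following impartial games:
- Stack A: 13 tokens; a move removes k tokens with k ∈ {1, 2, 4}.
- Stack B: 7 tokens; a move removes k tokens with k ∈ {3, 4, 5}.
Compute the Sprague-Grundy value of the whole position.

For stack A, compute g(0), g(1), … with moves {1, 2, 4}:
k:     0  1  2  3  4  5  6  7  8  9 10 11 12 13
g(k):  0  1  2  0  1  2  0  1  2  0  1  2  0  1
So g(13) = 1.
For stack B, compute g(0), g(1), … with moves {3, 4, 5}:
g(0) = mex{} = 0
g(1) = mex{} = 0
g(2) = mex{} = 0
g(3) = mex{0} = 1
g(4) = mex{0} = 1
g(5) = mex{0} = 1
g(6) = mex{0,1} = 2
g(7) = mex{0,1} = 2
So g(7) = 2.
The value of a disjunctive sum is the nim-sum of the parts.
Combined value = 1 ⊕ 2 = 3.

3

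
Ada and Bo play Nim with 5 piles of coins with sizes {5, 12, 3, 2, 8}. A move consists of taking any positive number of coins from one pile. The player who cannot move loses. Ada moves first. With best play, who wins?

Bo wins

Write each in binary and XOR column by column:
  0101  (5)
  1100  (12)
  0011  (3)
  0010  (2)
  1000  (8)
  ----
  0000  (0)
The nim-sum is 0, so this is a P-position: the player to move is in a losing position under optimal play; Ada is about to move from it and so loses — Bo wins.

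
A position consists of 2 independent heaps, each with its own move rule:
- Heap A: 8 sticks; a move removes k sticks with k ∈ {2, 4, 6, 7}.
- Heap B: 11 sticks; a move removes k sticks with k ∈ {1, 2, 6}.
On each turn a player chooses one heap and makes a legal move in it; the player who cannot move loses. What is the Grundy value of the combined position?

Build the Grundy sequence for heap A with g(k) = mex{g(k−s) : s ∈ {2, 4, 6, 7}, s ≤ k}:
k:     0  1  2  3  4  5  6  7  8
g(k):  0  0  1  1  2  2  3  3  4
So g(8) = 4.
Build the Grundy sequence for heap B with g(k) = mex{g(k−s) : s ∈ {1, 2, 6}, s ≤ k}:
g(0) = mex{} = 0
g(1) = mex{0} = 1
g(2) = mex{0,1} = 2
g(3) = mex{1,2} = 0
g(4) = mex{0,2} = 1
g(5) = mex{0,1} = 2
g(6) = mex{0,1,2} = 3
g(7) = mex{1,2,3} = 0
g(8) = mex{0,2,3} = 1
g(9) = mex{0,1} = 2
g(10) = mex{1,2} = 0
g(11) = mex{0,2} = 1
So g(11) = 1.
By the Sprague-Grundy theorem, the Grundy value of a sum of independent games is the XOR of the component values.
Combined value = 4 XOR 1 = 5.

5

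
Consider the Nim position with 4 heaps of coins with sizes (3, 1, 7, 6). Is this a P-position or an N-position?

N-position

Compute the nim-sum pairwise:
3 ^ 1 = 2
2 ^ 7 = 5
5 ^ 6 = 3
The nim-sum is 3 ≠ 0, so this is an N-position: the player to move can win.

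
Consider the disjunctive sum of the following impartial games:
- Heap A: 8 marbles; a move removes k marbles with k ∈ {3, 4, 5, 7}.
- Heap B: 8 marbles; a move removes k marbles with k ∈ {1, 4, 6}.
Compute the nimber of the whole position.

3

Build the Grundy sequence for heap A with g(k) = mex{g(k−s) : s ∈ {3, 4, 5, 7}, s ≤ k}:
k:     0  1  2  3  4  5  6  7  8
g(k):  0  0  0  1  1  1  2  2  2
So g(8) = 2.
For heap B, compute g(0), g(1), … with moves {1, 4, 6}:
g(0) = mex{} = 0
g(1) = mex{0} = 1
g(2) = mex{1} = 0
g(3) = mex{0} = 1
g(4) = mex{0,1} = 2
g(5) = mex{1,2} = 0
g(6) = mex{0} = 1
g(7) = mex{1} = 0
g(8) = mex{0,2} = 1
So g(8) = 1.
By the Sprague-Grundy theorem, the Grundy value of a sum of independent games is the XOR of the component values.
Combined value = 2 ⊕ 1 = 3.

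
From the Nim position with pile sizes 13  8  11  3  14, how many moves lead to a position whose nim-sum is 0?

Nim-sum: 13 ⊕ 8 ⊕ 11 ⊕ 3 ⊕ 14 = 3.
The overall nim-sum is X = 3. A pile of size p has a winning move iff p XOR X < p (reduce it to p XOR X).
  13: 13 XOR 3 = 14 ≥ 13 — no move.
  8: 8 XOR 3 = 11 ≥ 8 — no move.
  11: 11 XOR 3 = 8 < 11 — winning move (to 8).
  3: 3 XOR 3 = 0 < 3 — winning move (to 0).
  14: 14 XOR 3 = 13 < 14 — winning move (to 13).
That gives 3 winning moves.

3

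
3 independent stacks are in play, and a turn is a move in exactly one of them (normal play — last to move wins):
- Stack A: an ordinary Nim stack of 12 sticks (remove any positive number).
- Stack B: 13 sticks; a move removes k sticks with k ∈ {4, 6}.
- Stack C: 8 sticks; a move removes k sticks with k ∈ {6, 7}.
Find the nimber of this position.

13

Stack A is a plain Nim stack of size 12, so its Grundy value is 12.
For stack B, compute g(0), g(1), … with moves {4, 6}:
g(0) = mex{} = 0
g(1) = mex{} = 0
g(2) = mex{} = 0
g(3) = mex{} = 0
g(4) = mex{0} = 1
g(5) = mex{0} = 1
g(6) = mex{0} = 1
g(7) = mex{0} = 1
g(8) = mex{0,1} = 2
g(9) = mex{0,1} = 2
g(10) = mex{1} = 0
g(11) = mex{1} = 0
g(12) = mex{1,2} = 0
g(13) = mex{1,2} = 0
So g(13) = 0.
For stack C, compute g(0), g(1), … with moves {6, 7}:
g(0) = mex{} = 0
g(1) = mex{} = 0
g(2) = mex{} = 0
g(3) = mex{} = 0
g(4) = mex{} = 0
g(5) = mex{} = 0
g(6) = mex{0} = 1
g(7) = mex{0} = 1
g(8) = mex{0} = 1
So g(8) = 1.
The value of a disjunctive sum is the nim-sum of the parts.
Combined value = 12 XOR 0 XOR 1 = 13.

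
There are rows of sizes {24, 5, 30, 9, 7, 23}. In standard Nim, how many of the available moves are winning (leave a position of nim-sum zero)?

3

Compute the nim-sum pairwise:
24 XOR 5 = 29
29 XOR 30 = 3
3 XOR 9 = 10
10 XOR 7 = 13
13 XOR 23 = 26
The overall nim-sum is X = 26. A row of size p has a winning move iff p XOR X < p (reduce it to p XOR X).
  24: 24 XOR 26 = 2 < 24 — winning move (to 2).
  5: 5 XOR 26 = 31 ≥ 5 — no move.
  30: 30 XOR 26 = 4 < 30 — winning move (to 4).
  9: 9 XOR 26 = 19 ≥ 9 — no move.
  7: 7 XOR 26 = 29 ≥ 7 — no move.
  23: 23 XOR 26 = 13 < 23 — winning move (to 13).
That gives 3 winning moves.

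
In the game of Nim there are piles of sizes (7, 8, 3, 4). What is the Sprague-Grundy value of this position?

Compute the nim-sum pairwise:
7 ^ 8 = 15
15 ^ 3 = 12
12 ^ 4 = 8

8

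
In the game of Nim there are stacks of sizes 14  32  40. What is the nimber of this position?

Compute the nim-sum pairwise:
14 XOR 32 = 46
46 XOR 40 = 6

6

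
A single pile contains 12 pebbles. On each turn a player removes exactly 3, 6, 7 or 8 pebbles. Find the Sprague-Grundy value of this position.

0

Compute g(0), g(1), … for moves {3, 6, 7, 8}:
g(0) = mex{} = 0
g(1) = mex{} = 0
g(2) = mex{} = 0
g(3) = mex{0} = 1
g(4) = mex{0} = 1
g(5) = mex{0} = 1
g(6) = mex{0,1} = 2
g(7) = mex{0,1} = 2
g(8) = mex{0,1} = 2
g(9) = mex{0,1,2} = 3
g(10) = mex{0,1,2} = 3
g(11) = mex{1,2} = 0
g(12) = mex{1,2,3} = 0
So g(12) = 0.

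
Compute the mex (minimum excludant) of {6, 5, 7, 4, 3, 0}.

1

0 is in the set but 1 is not, so the mex is 1.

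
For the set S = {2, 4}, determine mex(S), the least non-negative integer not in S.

0

0 is not in the set, so the mex is 0.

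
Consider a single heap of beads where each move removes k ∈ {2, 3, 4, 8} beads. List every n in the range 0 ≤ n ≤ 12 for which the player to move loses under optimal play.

0, 1, 6, 7, 12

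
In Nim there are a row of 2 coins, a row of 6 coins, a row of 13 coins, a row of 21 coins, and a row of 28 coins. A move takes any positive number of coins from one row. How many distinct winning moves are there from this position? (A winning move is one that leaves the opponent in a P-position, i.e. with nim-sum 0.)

0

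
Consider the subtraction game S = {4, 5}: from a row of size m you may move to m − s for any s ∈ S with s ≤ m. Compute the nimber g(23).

1

Grundy values for subtraction set {4, 5}:
k:     0  1  2  3  4  5  6  7  8  9 10 11 12 13 14 15 16 17 18 19 20 21 22 23
g(k):  0  0  0  0  1  1  1  1  2  0  0  0  0  1  1  1  1  2  0  0  0  0  1  1
So g(23) = 1.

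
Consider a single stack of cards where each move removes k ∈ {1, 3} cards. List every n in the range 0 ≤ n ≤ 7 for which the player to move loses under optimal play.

0, 2, 4, 6

Grundy values for subtraction set {1, 3}:
k:     0  1  2  3  4  5  6  7
g(k):  0  1  0  1  0  1  0  1
The P-positions (g = 0) in 0..7 are 0, 2, 4, 6.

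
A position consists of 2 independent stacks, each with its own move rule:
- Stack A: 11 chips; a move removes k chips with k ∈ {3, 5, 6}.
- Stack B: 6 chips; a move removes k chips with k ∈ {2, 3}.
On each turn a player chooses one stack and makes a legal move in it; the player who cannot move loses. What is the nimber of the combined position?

0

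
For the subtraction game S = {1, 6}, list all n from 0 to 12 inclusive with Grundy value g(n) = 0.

0, 2, 4, 7, 9, 11

Compute g(0), g(1), … for moves {1, 6}:
k:     0  1  2  3  4  5  6  7  8  9 10 11 12
g(k):  0  1  0  1  0  1  2  0  1  0  1  0  1
The P-positions (g = 0) in 0..12 are 0, 2, 4, 7, 9, 11.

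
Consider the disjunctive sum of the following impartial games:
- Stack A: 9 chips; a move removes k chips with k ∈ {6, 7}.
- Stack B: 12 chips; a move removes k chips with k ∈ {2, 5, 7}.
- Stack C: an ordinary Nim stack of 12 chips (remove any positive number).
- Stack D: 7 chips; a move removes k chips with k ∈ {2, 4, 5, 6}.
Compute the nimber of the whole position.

15

For stack A, compute g(0), g(1), … with moves {6, 7}:
k:     0  1  2  3  4  5  6  7  8  9
g(k):  0  0  0  0  0  0  1  1  1  1
So g(9) = 1.
Grundy values for stack B (subtraction set {2, 5, 7}):
g(0) = mex{} = 0
g(1) = mex{} = 0
g(2) = mex{0} = 1
g(3) = mex{0} = 1
g(4) = mex{1} = 0
g(5) = mex{0,1} = 2
g(6) = mex{0} = 1
g(7) = mex{0,1,2} = 3
g(8) = mex{0,1} = 2
g(9) = mex{0,1,3} = 2
g(10) = mex{1,2} = 0
g(11) = mex{0,1,2} = 3
g(12) = mex{0,2,3} = 1
So g(12) = 1.
Stack C is a plain Nim stack of size 12, so its Grundy value is 12.
Grundy values for stack D (subtraction set {2, 4, 5, 6}):
k:     0  1  2  3  4  5  6  7
g(k):  0  0  1  1  2  2  3  3
So g(7) = 3.
The value of a disjunctive sum is the nim-sum of the parts.
Combined value = 1 XOR 1 XOR 12 XOR 3 = 15.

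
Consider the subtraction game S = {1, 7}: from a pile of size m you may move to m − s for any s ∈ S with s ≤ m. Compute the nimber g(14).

Compute g(0), g(1), … for moves {1, 7}:
g(0) = mex{} = 0
g(1) = mex{0} = 1
g(2) = mex{1} = 0
g(3) = mex{0} = 1
g(4) = mex{1} = 0
g(5) = mex{0} = 1
g(6) = mex{1} = 0
g(7) = mex{0} = 1
g(8) = mex{1} = 0
g(9) = mex{0} = 1
g(10) = mex{1} = 0
g(11) = mex{0} = 1
g(12) = mex{1} = 0
g(13) = mex{0} = 1
g(14) = mex{1} = 0
So g(14) = 0.

0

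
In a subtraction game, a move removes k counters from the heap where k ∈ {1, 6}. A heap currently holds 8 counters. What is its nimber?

1

Compute g(0), g(1), … for moves {1, 6}:
g(0) = mex{} = 0
g(1) = mex{0} = 1
g(2) = mex{1} = 0
g(3) = mex{0} = 1
g(4) = mex{1} = 0
g(5) = mex{0} = 1
g(6) = mex{0,1} = 2
g(7) = mex{1,2} = 0
g(8) = mex{0} = 1
So g(8) = 1.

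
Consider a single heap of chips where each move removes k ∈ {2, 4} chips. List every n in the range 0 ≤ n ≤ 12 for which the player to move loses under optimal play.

Build the Grundy sequence with g(k) = mex{g(k−s) : s ∈ {2, 4}, s ≤ k}:
g(0) = mex{} = 0
g(1) = mex{} = 0
g(2) = mex{0} = 1
g(3) = mex{0} = 1
g(4) = mex{0,1} = 2
g(5) = mex{0,1} = 2
g(6) = mex{1,2} = 0
g(7) = mex{1,2} = 0
g(8) = mex{0,2} = 1
g(9) = mex{0,2} = 1
g(10) = mex{0,1} = 2
g(11) = mex{0,1} = 2
g(12) = mex{1,2} = 0
The P-positions (g = 0) in 0..12 are 0, 1, 6, 7, 12.

0, 1, 6, 7, 12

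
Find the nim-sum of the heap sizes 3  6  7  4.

Nim-sum: 3 ^ 6 ^ 7 ^ 4 = 6.

6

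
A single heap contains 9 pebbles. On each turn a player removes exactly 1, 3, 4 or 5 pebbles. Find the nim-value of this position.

Grundy values for subtraction set {1, 3, 4, 5}:
g(0) = mex{} = 0
g(1) = mex{0} = 1
g(2) = mex{1} = 0
g(3) = mex{0} = 1
g(4) = mex{0,1} = 2
g(5) = mex{0,1,2} = 3
g(6) = mex{0,1,3} = 2
g(7) = mex{0,1,2} = 3
g(8) = mex{1,2,3} = 0
g(9) = mex{0,2,3} = 1
So g(9) = 1.

1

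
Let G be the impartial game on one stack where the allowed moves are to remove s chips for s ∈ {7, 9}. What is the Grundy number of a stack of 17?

Grundy values for subtraction set {7, 9}:
k:     0  1  2  3  4  5  6  7  8  9 10 11 12 13 14 15 16 17
g(k):  0  0  0  0  0  0  0  1  1  1  1  1  1  1  2  2  0  0
So g(17) = 0.

0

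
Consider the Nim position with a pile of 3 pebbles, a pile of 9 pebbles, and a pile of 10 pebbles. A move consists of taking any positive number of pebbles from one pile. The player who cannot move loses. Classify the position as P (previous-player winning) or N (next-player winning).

P-position

Nim-sum: 3 ⊕ 9 ⊕ 10 = 0.
The nim-sum is 0, so this is a P-position: the player to move is in a losing position under optimal play.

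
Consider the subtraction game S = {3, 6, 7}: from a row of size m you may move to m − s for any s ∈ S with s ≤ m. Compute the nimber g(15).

Build the Grundy sequence with g(k) = mex{g(k−s) : s ∈ {3, 6, 7}, s ≤ k}:
k:     0  1  2  3  4  5  6  7  8  9 10 11 12 13 14 15
g(k):  0  0  0  1  1  1  2  2  2  3  0  0  0  1  1  1
So g(15) = 1.

1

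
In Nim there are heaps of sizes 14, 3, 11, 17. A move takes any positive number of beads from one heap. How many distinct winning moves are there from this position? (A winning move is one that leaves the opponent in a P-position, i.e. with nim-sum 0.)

1

Nim-sum: 14 XOR 3 XOR 11 XOR 17 = 23.
The overall nim-sum is X = 23. A heap of size p has a winning move iff p XOR X < p (reduce it to p XOR X).
  14: 14 XOR 23 = 25 ≥ 14 — no move.
  3: 3 XOR 23 = 20 ≥ 3 — no move.
  11: 11 XOR 23 = 28 ≥ 11 — no move.
  17: 17 XOR 23 = 6 < 17 — winning move (to 6).
That gives 1 winning move.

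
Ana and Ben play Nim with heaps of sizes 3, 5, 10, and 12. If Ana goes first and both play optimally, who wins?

Ben wins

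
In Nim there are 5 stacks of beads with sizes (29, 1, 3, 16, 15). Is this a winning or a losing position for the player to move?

Losing position

Nim-sum: 29 XOR 1 XOR 3 XOR 16 XOR 15 = 0.
The nim-sum is 0, so this is a P-position: the player to move is in a losing position under optimal play.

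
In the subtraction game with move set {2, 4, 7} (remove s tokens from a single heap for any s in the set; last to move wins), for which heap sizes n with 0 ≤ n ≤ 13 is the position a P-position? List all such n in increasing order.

Build the Grundy sequence with g(k) = mex{g(k−s) : s ∈ {2, 4, 7}, s ≤ k}:
k:     0  1  2  3  4  5  6  7  8  9 10 11 12 13
g(k):  0  0  1  1  2  2  0  3  1  0  2  1  0  2
The P-positions (g = 0) in 0..13 are 0, 1, 6, 9, 12.

0, 1, 6, 9, 12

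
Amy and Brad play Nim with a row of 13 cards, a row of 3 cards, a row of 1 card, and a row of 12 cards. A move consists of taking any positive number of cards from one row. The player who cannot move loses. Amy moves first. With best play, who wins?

Nim-sum: 13 ⊕ 3 ⊕ 1 ⊕ 12 = 3.
The nim-sum is 3 ≠ 0, so this is an N-position: the player to move can win; Amy has a winning move.

Amy wins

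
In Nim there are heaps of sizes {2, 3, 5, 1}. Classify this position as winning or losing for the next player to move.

Nim-sum: 2 ^ 3 ^ 5 ^ 1 = 5.
The nim-sum is 5 ≠ 0, so this is an N-position: the player to move can win.

Winning position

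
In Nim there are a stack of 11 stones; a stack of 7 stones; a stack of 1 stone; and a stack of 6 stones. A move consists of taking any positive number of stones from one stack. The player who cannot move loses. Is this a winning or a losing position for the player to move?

Winning position

Write each in binary and XOR column by column:
  1011  (11)
  0111  (7)
  0001  (1)
  0110  (6)
  ----
  1011  (11)
The nim-sum is 11 ≠ 0, so this is an N-position: the player to move can win.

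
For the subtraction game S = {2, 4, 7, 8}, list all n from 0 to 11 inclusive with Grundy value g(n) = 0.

0, 1, 6, 11

Build the Grundy sequence with g(k) = mex{g(k−s) : s ∈ {2, 4, 7, 8}, s ≤ k}:
g(0) = mex{} = 0
g(1) = mex{} = 0
g(2) = mex{0} = 1
g(3) = mex{0} = 1
g(4) = mex{0,1} = 2
g(5) = mex{0,1} = 2
g(6) = mex{1,2} = 0
g(7) = mex{0,1,2} = 3
g(8) = mex{0,2} = 1
g(9) = mex{0,1,2,3} = 4
g(10) = mex{0,1} = 2
g(11) = mex{1,2,3,4} = 0
The P-positions (g = 0) in 0..11 are 0, 1, 6, 11.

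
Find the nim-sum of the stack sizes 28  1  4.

Compute the nim-sum pairwise:
28 XOR 1 = 29
29 XOR 4 = 25

25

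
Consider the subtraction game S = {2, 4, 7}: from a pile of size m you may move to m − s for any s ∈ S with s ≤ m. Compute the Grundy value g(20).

1

Grundy values for subtraction set {2, 4, 7}:
k:     0  1  2  3  4  5  6  7  8  9 10 11 12 13 14 15 16 17 18 19 20
g(k):  0  0  1  1  2  2  0  3  1  0  2  1  0  2  1  0  2  1  0  2  1
So g(20) = 1.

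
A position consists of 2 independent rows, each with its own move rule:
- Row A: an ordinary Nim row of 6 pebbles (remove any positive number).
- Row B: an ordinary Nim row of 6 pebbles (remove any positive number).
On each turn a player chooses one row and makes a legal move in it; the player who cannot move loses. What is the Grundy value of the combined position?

0

Row A is a plain Nim row of size 6, so its Grundy value is 6.
Row B is a plain Nim row of size 6, so its Grundy value is 6.
The value of a disjunctive sum is the nim-sum of the parts.
Combined value = 6 ⊕ 6 = 0.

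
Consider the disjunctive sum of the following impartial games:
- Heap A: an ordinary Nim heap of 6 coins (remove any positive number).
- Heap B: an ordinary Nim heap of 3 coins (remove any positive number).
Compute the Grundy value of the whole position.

Heap A is a plain Nim heap of size 6, so its Grundy value is 6.
Heap B is a plain Nim heap of size 3, so its Grundy value is 3.
By the Sprague-Grundy theorem, the Grundy value of a sum of independent games is the XOR of the component values.
Combined value = 6 ⊕ 3 = 5.

5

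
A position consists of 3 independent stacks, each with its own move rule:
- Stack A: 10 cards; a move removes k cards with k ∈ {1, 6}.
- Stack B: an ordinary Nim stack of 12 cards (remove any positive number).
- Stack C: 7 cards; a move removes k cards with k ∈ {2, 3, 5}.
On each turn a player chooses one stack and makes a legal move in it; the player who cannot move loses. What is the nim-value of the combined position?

13

For stack A, compute g(0), g(1), … with moves {1, 6}:
k:     0  1  2  3  4  5  6  7  8  9 10
g(k):  0  1  0  1  0  1  2  0  1  0  1
So g(10) = 1.
Stack B is a plain Nim stack of size 12, so its Grundy value is 12.
For stack C, compute g(0), g(1), … with moves {2, 3, 5}:
k:     0  1  2  3  4  5  6  7
g(k):  0  0  1  1  2  2  3  0
So g(7) = 0.
By the Sprague-Grundy theorem, the Grundy value of a sum of independent games is the XOR of the component values.
Combined value = 1 ⊕ 12 ⊕ 0 = 13.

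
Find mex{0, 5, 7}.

1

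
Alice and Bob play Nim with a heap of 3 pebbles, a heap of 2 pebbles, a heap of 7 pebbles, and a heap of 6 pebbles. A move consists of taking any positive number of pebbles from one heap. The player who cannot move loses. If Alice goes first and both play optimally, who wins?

Bitwise XOR of the heap sizes:
  011  (3)
  010  (2)
  111  (7)
  110  (6)
  ---
  000  (0)
The nim-sum is 0, so this is a P-position: the player to move is in a losing position under optimal play; Alice is about to move from it and so loses — Bob wins.

Bob wins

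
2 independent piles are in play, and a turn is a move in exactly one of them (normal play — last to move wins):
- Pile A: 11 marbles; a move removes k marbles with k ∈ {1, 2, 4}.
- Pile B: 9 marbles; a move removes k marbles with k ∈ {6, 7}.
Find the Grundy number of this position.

3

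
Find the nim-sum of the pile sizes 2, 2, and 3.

3

Compute the nim-sum pairwise:
2 ^ 2 = 0
0 ^ 3 = 3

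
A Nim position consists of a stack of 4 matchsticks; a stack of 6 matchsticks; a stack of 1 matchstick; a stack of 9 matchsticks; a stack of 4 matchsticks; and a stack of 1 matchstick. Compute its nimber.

15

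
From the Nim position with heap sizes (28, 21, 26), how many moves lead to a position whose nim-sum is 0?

3

Nim-sum: 28 ^ 21 ^ 26 = 19.
The overall nim-sum is X = 19. A heap of size p has a winning move iff p XOR X < p (reduce it to p XOR X).
  28: 28 XOR 19 = 15 < 28 — winning move (to 15).
  21: 21 XOR 19 = 6 < 21 — winning move (to 6).
  26: 26 XOR 19 = 9 < 26 — winning move (to 9).
That gives 3 winning moves.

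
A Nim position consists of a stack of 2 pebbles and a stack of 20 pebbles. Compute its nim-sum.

22

Compute the nim-sum pairwise:
2 XOR 20 = 22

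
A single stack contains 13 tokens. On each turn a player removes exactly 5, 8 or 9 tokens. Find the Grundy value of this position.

Build the Grundy sequence with g(k) = mex{g(k−s) : s ∈ {5, 8, 9}, s ≤ k}:
k:     0  1  2  3  4  5  6  7  8  9 10 11 12 13
g(k):  0  0  0  0  0  1  1  1  1  1  2  2  2  2
So g(13) = 2.

2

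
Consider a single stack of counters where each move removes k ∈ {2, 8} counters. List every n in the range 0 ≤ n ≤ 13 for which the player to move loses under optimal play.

0, 1, 4, 5, 10, 11

Grundy values for subtraction set {2, 8}:
k:     0  1  2  3  4  5  6  7  8  9 10 11 12 13
g(k):  0  0  1  1  0  0  1  1  2  2  0  0  1  1
The P-positions (g = 0) in 0..13 are 0, 1, 4, 5, 10, 11.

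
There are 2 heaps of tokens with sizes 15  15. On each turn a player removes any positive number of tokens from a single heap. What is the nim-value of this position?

0

Bitwise XOR of the heap sizes:
  1111  (15)
  1111  (15)
  ----
  0000  (0)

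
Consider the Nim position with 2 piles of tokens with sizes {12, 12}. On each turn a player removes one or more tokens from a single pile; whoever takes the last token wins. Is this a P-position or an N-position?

P-position

Write each in binary and XOR column by column:
  1100  (12)
  1100  (12)
  ----
  0000  (0)
The nim-sum is 0, so this is a P-position: the player to move is in a losing position under optimal play.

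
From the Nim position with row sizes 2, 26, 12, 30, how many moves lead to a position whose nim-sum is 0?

Compute the nim-sum pairwise:
2 ^ 26 = 24
24 ^ 12 = 20
20 ^ 30 = 10
The overall nim-sum is X = 10. A row of size p has a winning move iff p XOR X < p (reduce it to p XOR X).
  2: 2 XOR 10 = 8 ≥ 2 — no move.
  26: 26 XOR 10 = 16 < 26 — winning move (to 16).
  12: 12 XOR 10 = 6 < 12 — winning move (to 6).
  30: 30 XOR 10 = 20 < 30 — winning move (to 20).
That gives 3 winning moves.

3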